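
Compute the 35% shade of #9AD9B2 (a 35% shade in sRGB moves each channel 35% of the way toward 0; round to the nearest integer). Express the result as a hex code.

#9AD9B2 is rgb(154, 217, 178).
A 35% shade moves each channel 35% toward 0:
  R: 154 − 53.9 = 100.1 → 100
  G: 217 + 0.35×(0−217) = 217 − 75.95 = 141.05 → 141
  B: 178 − 62.3 = 115.7 → 116
rgb(100, 141, 116) = #648D74.

#648D74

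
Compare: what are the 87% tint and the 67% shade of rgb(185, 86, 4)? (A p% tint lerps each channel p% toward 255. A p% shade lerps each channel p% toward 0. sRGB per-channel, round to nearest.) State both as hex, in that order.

87% tint:
  R: 185 + 0.87×(255−185) = 185 + 60.9 = 245.9 → 246
  G: 86 + 0.87×(255−86) = 86 + 147.03 = 233.03 → 233
  B: 4 + 0.87×(255−4) = 4 + 218.37 = 222.37 → 222
  → #F6E9DE
67% shade:
  R: 185 + 0.67×(0−185) = 185 − 123.95 = 61.05 → 61
  G: 86 − 57.62 = 28.38 → 28
  B: 4 − 2.68 = 1.32 → 1
  → #3D1C01

#F6E9DE, #3D1C01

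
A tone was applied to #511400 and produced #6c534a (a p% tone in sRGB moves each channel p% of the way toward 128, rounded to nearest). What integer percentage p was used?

#511400 is rgb(81, 20, 0); #6c534a is rgb(108, 83, 74).
On the B channel (widest range): 74 ≈ 0 + (p/100)(128 − 0), so p ≈ 100×(74 − 0)/(128 − 0) = 7400/128 = 57.81.
p = 58 reproduces all three channels after rounding.

58%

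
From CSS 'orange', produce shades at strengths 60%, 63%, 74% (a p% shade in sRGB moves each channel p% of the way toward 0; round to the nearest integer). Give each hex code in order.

CSS orange is rgb(255, 165, 0).
60%: (255 − 153 = 102→102, 165 − 99 = 66→66, 0→0) → #664200
63%: (255 − 160.65 = 94.35→94, 165 − 103.95 = 61.05→61, 0→0) → #5e3d00
74%: (255 − 188.7 = 66.3→66, 165 − 122.1 = 42.9→43, 0→0) → #422b00

#664200, #5e3d00, #422b00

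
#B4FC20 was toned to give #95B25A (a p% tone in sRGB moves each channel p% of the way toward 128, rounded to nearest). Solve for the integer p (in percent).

#B4FC20 is rgb(180, 252, 32); #95B25A is rgb(149, 178, 90).
On the G channel (widest range): 178 ≈ 252 + (p/100)(128 − 252), so p ≈ 100×(178 − 252)/(128 − 252) = -7400/-124 = 59.68.
p = 60 reproduces all three channels after rounding.

60%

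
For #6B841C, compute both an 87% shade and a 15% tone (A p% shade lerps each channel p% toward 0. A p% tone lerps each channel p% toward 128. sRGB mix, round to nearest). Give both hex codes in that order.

#6B841C is rgb(107, 132, 28).
87% shade:
  R: 107 + 0.87×(0−107) = 107 − 93.09 = 13.91 → 14
  G: 132 + 0.87×(0−132) = 132 − 114.84 = 17.16 → 17
  B: 28 + 0.87×(0−28) = 28 − 24.36 = 3.64 → 4
  → #0E1104
15% tone:
  R: 107 + 0.15×(128−107) = 107 + 3.15 = 110.15 → 110
  G: 132 + 0.15×(128−132) = 132 − 0.6 = 131.4 → 131
  B: 28 + 15 = 43 → 43
  → #6E832B

#0E1104, #6E832B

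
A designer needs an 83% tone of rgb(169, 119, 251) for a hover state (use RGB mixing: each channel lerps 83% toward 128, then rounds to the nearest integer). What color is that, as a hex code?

Per channel, c → c + 0.83(128 − c):
  R: 169 − 34.03 = 134.97 → 135
  G: 119 + 0.83×(128−119) = 119 + 7.47 = 126.47 → 126
  B: 251 − 102.09 = 148.91 → 149
rgb(135, 126, 149) = #877e95.

#877e95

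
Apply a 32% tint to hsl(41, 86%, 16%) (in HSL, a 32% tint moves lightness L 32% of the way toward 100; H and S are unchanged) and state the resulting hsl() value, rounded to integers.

hsl(41, 86%, 43%)

L moves 32% from 16 toward 100: 16 + 26.88 = 42.88 → 43.
H and S are unchanged.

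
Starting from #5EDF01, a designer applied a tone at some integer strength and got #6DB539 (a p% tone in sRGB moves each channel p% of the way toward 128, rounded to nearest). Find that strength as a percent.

44%

#5EDF01 is rgb(94, 223, 1); #6DB539 is rgb(109, 181, 57).
On the B channel (widest range): 57 ≈ 1 + (p/100)(128 − 1), so p ≈ 100×(57 − 1)/(128 − 1) = 5600/127 = 44.09.
p = 44 reproduces all three channels after rounding.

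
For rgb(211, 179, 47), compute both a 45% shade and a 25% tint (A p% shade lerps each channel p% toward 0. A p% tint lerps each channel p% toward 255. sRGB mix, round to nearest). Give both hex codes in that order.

45% shade:
  R: 211 − 94.95 = 116.05 → 116
  G: 179 + 0.45×(0−179) = 179 − 80.55 = 98.45 → 98
  B: 47 + 0.45×(0−47) = 47 − 21.15 = 25.85 → 26
  → #74621A
25% tint:
  R: 211 + 0.25×(255−211) = 211 + 11 = 222 → 222
  G: 179 + 0.25×(255−179) = 179 + 19 = 198 → 198
  B: 47 + 0.25×(255−47) = 47 + 52 = 99 → 99
  → #DEC663

#74621A, #DEC663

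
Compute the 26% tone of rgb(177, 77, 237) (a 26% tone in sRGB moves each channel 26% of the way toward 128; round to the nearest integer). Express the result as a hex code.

Per channel, c → c + 0.26(128 − c):
  R: 177 + 0.26×(128−177) = 177 − 12.74 = 164.26 → 164
  G: 77 + 0.26×(128−77) = 77 + 13.26 = 90.26 → 90
  B: 237 − 28.34 = 208.66 → 209
rgb(164, 90, 209) = #A45AD1.

#A45AD1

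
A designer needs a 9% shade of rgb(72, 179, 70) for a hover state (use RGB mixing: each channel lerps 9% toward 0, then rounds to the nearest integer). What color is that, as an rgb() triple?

Per channel, c → c + 0.09(0 − c):
  R: 72 + 0.09×(0−72) = 72 − 6.48 = 65.52 → 66
  G: 179 + 0.09×(0−179) = 179 − 16.11 = 162.89 → 163
  B: 70 − 6.3 = 63.7 → 64

rgb(66, 163, 64)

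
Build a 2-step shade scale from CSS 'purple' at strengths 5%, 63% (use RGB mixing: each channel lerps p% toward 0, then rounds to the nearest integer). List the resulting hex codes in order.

#7a007a, #2f002f

CSS purple is rgb(128, 0, 128).
5%: (128 − 6.4 = 121.6→122, 0→0, 128 − 6.4 = 121.6→122) → #7a007a
63%: (128 − 80.64 = 47.36→47, 0→0, 128 − 80.64 = 47.36→47) → #2f002f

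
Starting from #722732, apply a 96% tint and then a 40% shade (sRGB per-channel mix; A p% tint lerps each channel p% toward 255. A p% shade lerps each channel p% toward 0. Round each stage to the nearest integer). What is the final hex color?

#722732 is rgb(114, 39, 50).
A 96% tint moves each channel 96% toward 255:
  R: 114 + 135.36 = 249.36 → 249
  G: 39 + 0.96×(255−39) = 39 + 207.36 = 246.36 → 246
  B: 50 + 0.96×(255−50) = 50 + 196.8 = 246.8 → 247
After the tint: rgb(249, 246, 247) = #F9F6F7.
Per channel, c → c + 0.4(0 − c):
  R: 249 − 99.6 = 149.4 → 149
  G: 246 − 98.4 = 147.6 → 148
  B: 247 + 0.4×(0−247) = 247 − 98.8 = 148.2 → 148
rgb(149, 148, 148) = #959494.

#959494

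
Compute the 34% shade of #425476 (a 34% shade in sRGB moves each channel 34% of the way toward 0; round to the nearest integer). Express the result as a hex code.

#2C374E

#425476 is rgb(66, 84, 118).
Per channel, c → c + 0.34(0 − c):
  R: 66 − 22.44 = 43.56 → 44
  G: 84 + 0.34×(0−84) = 84 − 28.56 = 55.44 → 55
  B: 118 + 0.34×(0−118) = 118 − 40.12 = 77.88 → 78
rgb(44, 55, 78) = #2C374E.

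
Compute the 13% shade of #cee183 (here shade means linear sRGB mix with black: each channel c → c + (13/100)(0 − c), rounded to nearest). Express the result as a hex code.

#cee183 is rgb(206, 225, 131).
Lerp each channel 13% toward 0:
  R: 206 − 26.78 = 179.22 → 179
  G: 225 − 29.25 = 195.75 → 196
  B: 131 − 17.03 = 113.97 → 114
rgb(179, 196, 114) = #b3c472.

#b3c472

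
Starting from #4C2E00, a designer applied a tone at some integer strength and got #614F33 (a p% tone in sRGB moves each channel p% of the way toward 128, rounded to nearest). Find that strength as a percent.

#4C2E00 is rgb(76, 46, 0); #614F33 is rgb(97, 79, 51).
On the B channel (widest range): 51 ≈ 0 + (p/100)(128 − 0), so p ≈ 100×(51 − 0)/(128 − 0) = 5100/128 = 39.84.
p = 40 reproduces all three channels after rounding.

40%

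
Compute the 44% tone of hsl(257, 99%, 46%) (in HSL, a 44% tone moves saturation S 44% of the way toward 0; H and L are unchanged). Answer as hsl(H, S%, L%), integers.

hsl(257, 55%, 46%)

S moves 44% from 99 toward 0: 99 − 43.56 = 55.44 → 55.
H and L are unchanged.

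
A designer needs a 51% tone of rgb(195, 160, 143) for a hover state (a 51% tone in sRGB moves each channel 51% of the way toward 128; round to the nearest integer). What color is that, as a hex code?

Lerp each channel 51% toward 128:
  R: 195 − 34.17 = 160.83 → 161
  G: 160 − 16.32 = 143.68 → 144
  B: 143 + 0.51×(128−143) = 143 − 7.65 = 135.35 → 135
rgb(161, 144, 135) = #a19087.

#a19087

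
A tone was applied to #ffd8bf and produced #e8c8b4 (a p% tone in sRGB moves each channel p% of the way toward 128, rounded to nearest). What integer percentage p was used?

#ffd8bf is rgb(255, 216, 191); #e8c8b4 is rgb(232, 200, 180).
On the R channel (widest range): 232 ≈ 255 + (p/100)(128 − 255), so p ≈ 100×(232 − 255)/(128 − 255) = -2300/-127 = 18.11.
p = 18 reproduces all three channels after rounding.

18%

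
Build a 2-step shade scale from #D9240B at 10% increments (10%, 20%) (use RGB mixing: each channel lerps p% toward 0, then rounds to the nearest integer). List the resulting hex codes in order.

#C3200A, #AE1D09

#D9240B is rgb(217, 36, 11).
10%: (217 − 21.7 = 195.3→195, 36 − 3.6 = 32.4→32, 11 − 1.1 = 9.9→10) → #C3200A
20%: (217 − 43.4 = 173.6→174, 36 − 7.2 = 28.8→29, 11 − 2.2 = 8.8→9) → #AE1D09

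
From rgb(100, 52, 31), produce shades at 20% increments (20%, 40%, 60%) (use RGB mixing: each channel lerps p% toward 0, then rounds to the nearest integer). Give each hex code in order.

#502A19, #3C1F13, #28150C

20%: (100 − 20 = 80→80, 52 − 10.4 = 41.6→42, 31 − 6.2 = 24.8→25) → #502A19
40%: (100 − 40 = 60→60, 52 − 20.8 = 31.2→31, 31 − 12.4 = 18.6→19) → #3C1F13
60%: (100 − 60 = 40→40, 52 − 31.2 = 20.8→21, 31 − 18.6 = 12.4→12) → #28150C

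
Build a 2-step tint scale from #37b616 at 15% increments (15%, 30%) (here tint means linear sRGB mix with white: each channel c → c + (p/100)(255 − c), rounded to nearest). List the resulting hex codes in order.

#37b616 is rgb(55, 182, 22).
15%: (55 + 30 = 85→85, 182 + 10.95 = 192.95→193, 22 + 34.95 = 56.95→57) → #55c139
30%: (55 + 60 = 115→115, 182 + 21.9 = 203.9→204, 22 + 69.9 = 91.9→92) → #73cc5c

#55c139, #73cc5c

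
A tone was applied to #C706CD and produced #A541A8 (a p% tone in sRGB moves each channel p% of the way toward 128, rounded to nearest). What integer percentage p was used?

#C706CD is rgb(199, 6, 205); #A541A8 is rgb(165, 65, 168).
On the G channel (widest range): 65 ≈ 6 + (p/100)(128 − 6), so p ≈ 100×(65 − 6)/(128 − 6) = 5900/122 = 48.36.
p = 48 reproduces all three channels after rounding.

48%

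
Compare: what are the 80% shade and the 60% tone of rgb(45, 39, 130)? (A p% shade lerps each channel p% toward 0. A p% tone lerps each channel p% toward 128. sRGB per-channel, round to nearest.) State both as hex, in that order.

80% shade:
  R: 45 − 36 = 9 → 9
  G: 39 − 31.2 = 7.8 → 8
  B: 130 + 0.8×(0−130) = 130 − 104 = 26 → 26
  → #09081a
60% tone:
  R: 45 + 0.6×(128−45) = 45 + 49.8 = 94.8 → 95
  G: 39 + 53.4 = 92.4 → 92
  B: 130 + 0.6×(128−130) = 130 − 1.2 = 128.8 → 129
  → #5f5c81

#09081a, #5f5c81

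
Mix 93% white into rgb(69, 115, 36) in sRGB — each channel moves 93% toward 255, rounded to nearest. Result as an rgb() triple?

rgb(242, 245, 240)

Per channel, c → c + 0.93(255 − c):
  R: 69 + 172.98 = 241.98 → 242
  G: 115 + 130.2 = 245.2 → 245
  B: 36 + 0.93×(255−36) = 36 + 203.67 = 239.67 → 240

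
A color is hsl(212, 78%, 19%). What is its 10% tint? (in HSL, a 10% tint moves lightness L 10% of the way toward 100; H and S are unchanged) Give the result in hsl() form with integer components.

hsl(212, 78%, 27%)

L moves 10% from 19 toward 100: 19 + 8.1 = 27.1 → 27.
H and S are unchanged.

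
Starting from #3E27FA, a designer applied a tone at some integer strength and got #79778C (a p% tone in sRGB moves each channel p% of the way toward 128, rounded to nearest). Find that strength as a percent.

90%

#3E27FA is rgb(62, 39, 250); #79778C is rgb(121, 119, 140).
On the B channel (widest range): 140 ≈ 250 + (p/100)(128 − 250), so p ≈ 100×(140 − 250)/(128 − 250) = -11000/-122 = 90.16.
p = 90 reproduces all three channels after rounding.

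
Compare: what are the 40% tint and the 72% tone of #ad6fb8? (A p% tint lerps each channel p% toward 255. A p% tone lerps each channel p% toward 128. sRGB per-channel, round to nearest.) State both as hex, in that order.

#cea9d4, #8d7b90

#ad6fb8 is rgb(173, 111, 184).
40% tint:
  R: 173 + 0.4×(255−173) = 173 + 32.8 = 205.8 → 206
  G: 111 + 0.4×(255−111) = 111 + 57.6 = 168.6 → 169
  B: 184 + 28.4 = 212.4 → 212
  → #cea9d4
72% tone:
  R: 173 + 0.72×(128−173) = 173 − 32.4 = 140.6 → 141
  G: 111 + 12.24 = 123.24 → 123
  B: 184 + 0.72×(128−184) = 184 − 40.32 = 143.68 → 144
  → #8d7b90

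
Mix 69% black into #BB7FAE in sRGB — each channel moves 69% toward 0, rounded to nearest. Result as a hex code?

#BB7FAE is rgb(187, 127, 174).
Per channel, c → c + 0.69(0 − c):
  R: 187 − 129.03 = 57.97 → 58
  G: 127 + 0.69×(0−127) = 127 − 87.63 = 39.37 → 39
  B: 174 + 0.69×(0−174) = 174 − 120.06 = 53.94 → 54
rgb(58, 39, 54) = #3A2736.

#3A2736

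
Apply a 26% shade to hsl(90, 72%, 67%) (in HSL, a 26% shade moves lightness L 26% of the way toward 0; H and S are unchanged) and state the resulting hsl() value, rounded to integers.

hsl(90, 72%, 50%)

L moves 26% from 67 toward 0: 67 − 17.42 = 49.58 → 50.
H and S are unchanged.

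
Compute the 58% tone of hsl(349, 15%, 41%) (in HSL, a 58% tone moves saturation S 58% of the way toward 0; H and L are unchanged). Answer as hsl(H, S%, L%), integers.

S moves 58% from 15 toward 0: 15 − 8.7 = 6.3 → 6.
H and L are unchanged.

hsl(349, 6%, 41%)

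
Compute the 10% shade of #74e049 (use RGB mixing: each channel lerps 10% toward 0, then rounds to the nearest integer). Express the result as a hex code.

#68ca42

#74e049 is rgb(116, 224, 73).
Per channel, c → c + 0.1(0 − c):
  R: 116 + 0.1×(0−116) = 116 − 11.6 = 104.4 → 104
  G: 224 + 0.1×(0−224) = 224 − 22.4 = 201.6 → 202
  B: 73 + 0.1×(0−73) = 73 − 7.3 = 65.7 → 66
rgb(104, 202, 66) = #68ca42.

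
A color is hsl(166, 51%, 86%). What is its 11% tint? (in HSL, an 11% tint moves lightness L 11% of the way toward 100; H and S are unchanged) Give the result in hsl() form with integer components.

hsl(166, 51%, 88%)

L moves 11% from 86 toward 100: 86 + 1.54 = 87.54 → 88.
H and S are unchanged.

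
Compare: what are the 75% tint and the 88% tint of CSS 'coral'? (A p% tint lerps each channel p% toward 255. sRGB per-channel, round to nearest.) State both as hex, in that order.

#FFDFD3, #FFF0EA

CSS coral is rgb(255, 127, 80).
75% tint:
  R: 255 + 0.75×(255−255) = 255 + 0 = 255 → 255
  G: 127 + 0.75×(255−127) = 127 + 96 = 223 → 223
  B: 80 + 131.25 = 211.25 → 211
  → #FFDFD3
88% tint:
  R: 255 + 0.88×(255−255) = 255 + 0 = 255 → 255
  G: 127 + 0.88×(255−127) = 127 + 112.64 = 239.64 → 240
  B: 80 + 0.88×(255−80) = 80 + 154 = 234 → 234
  → #FFF0EA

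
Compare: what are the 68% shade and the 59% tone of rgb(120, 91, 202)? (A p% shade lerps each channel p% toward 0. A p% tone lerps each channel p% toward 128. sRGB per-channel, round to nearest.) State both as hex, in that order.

#261D41, #7D719E

68% shade:
  R: 120 + 0.68×(0−120) = 120 − 81.6 = 38.4 → 38
  G: 91 + 0.68×(0−91) = 91 − 61.88 = 29.12 → 29
  B: 202 + 0.68×(0−202) = 202 − 137.36 = 64.64 → 65
  → #261D41
59% tone:
  R: 120 + 0.59×(128−120) = 120 + 4.72 = 124.72 → 125
  G: 91 + 0.59×(128−91) = 91 + 21.83 = 112.83 → 113
  B: 202 + 0.59×(128−202) = 202 − 43.66 = 158.34 → 158
  → #7D719E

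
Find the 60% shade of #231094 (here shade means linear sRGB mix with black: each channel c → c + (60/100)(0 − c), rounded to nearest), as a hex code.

#0e063b

#231094 is rgb(35, 16, 148).
Per channel, c → c + 0.6(0 − c):
  R: 35 + 0.6×(0−35) = 35 − 21 = 14 → 14
  G: 16 + 0.6×(0−16) = 16 − 9.6 = 6.4 → 6
  B: 148 − 88.8 = 59.2 → 59
rgb(14, 6, 59) = #0e063b.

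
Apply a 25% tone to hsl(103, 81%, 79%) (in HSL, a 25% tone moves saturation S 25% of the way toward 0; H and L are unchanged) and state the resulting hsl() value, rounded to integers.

hsl(103, 61%, 79%)

S moves 25% from 81 toward 0: 81 − 20.25 = 60.75 → 61.
H and L are unchanged.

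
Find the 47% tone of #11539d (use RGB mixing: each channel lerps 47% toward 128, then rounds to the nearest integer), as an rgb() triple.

#11539d is rgb(17, 83, 157).
Per channel, c → c + 0.47(128 − c):
  R: 17 + 0.47×(128−17) = 17 + 52.17 = 69.17 → 69
  G: 83 + 0.47×(128−83) = 83 + 21.15 = 104.15 → 104
  B: 157 + 0.47×(128−157) = 157 − 13.63 = 143.37 → 143

rgb(69, 104, 143)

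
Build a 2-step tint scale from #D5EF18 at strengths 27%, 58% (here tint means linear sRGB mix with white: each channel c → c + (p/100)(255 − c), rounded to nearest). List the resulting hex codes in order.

#E0F356, #EDF89E

#D5EF18 is rgb(213, 239, 24).
27%: (213 + 11.34 = 224.34→224, 239 + 4.32 = 243.32→243, 24 + 62.37 = 86.37→86) → #E0F356
58%: (213 + 24.36 = 237.36→237, 239 + 9.28 = 248.28→248, 24 + 133.98 = 157.98→158) → #EDF89E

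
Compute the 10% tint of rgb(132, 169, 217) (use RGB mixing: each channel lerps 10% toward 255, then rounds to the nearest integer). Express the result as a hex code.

Per channel, c → c + 0.1(255 − c):
  R: 132 + 12.3 = 144.3 → 144
  G: 169 + 0.1×(255−169) = 169 + 8.6 = 177.6 → 178
  B: 217 + 0.1×(255−217) = 217 + 3.8 = 220.8 → 221
rgb(144, 178, 221) = #90b2dd.

#90b2dd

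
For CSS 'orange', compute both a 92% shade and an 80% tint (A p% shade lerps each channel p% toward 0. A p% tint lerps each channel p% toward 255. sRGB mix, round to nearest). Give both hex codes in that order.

#140D00, #FFEDCC

CSS orange is rgb(255, 165, 0).
92% shade:
  R: 255 + 0.92×(0−255) = 255 − 234.6 = 20.4 → 20
  G: 165 + 0.92×(0−165) = 165 − 151.8 = 13.2 → 13
  B: 0 + 0.92×(0−0) = 0 + 0 = 0 → 0
  → #140D00
80% tint:
  R: 255 + 0 = 255 → 255
  G: 165 + 0.8×(255−165) = 165 + 72 = 237 → 237
  B: 0 + 0.8×(255−0) = 0 + 204 = 204 → 204
  → #FFEDCC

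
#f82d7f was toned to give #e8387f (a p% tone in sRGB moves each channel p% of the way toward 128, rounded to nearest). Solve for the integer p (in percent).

13%

#f82d7f is rgb(248, 45, 127); #e8387f is rgb(232, 56, 127).
On the R channel (widest range): 232 ≈ 248 + (p/100)(128 − 248), so p ≈ 100×(232 − 248)/(128 − 248) = -1600/-120 = 13.33.
p = 13 reproduces all three channels after rounding.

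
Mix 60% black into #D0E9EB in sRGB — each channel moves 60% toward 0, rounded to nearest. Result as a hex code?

#535D5E

#D0E9EB is rgb(208, 233, 235).
Lerp each channel 60% toward 0:
  R: 208 + 0.6×(0−208) = 208 − 124.8 = 83.2 → 83
  G: 233 + 0.6×(0−233) = 233 − 139.8 = 93.2 → 93
  B: 235 − 141 = 94 → 94
rgb(83, 93, 94) = #535D5E.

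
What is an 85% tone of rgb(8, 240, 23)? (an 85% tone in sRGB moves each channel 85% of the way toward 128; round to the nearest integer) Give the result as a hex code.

Per channel, c → c + 0.85(128 − c):
  R: 8 + 0.85×(128−8) = 8 + 102 = 110 → 110
  G: 240 + 0.85×(128−240) = 240 − 95.2 = 144.8 → 145
  B: 23 + 89.25 = 112.25 → 112
rgb(110, 145, 112) = #6E9170.

#6E9170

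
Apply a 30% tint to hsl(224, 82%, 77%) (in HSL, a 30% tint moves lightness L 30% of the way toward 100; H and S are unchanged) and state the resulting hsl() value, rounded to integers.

hsl(224, 82%, 84%)

L moves 30% from 77 toward 100: 77 + 6.9 = 83.9 → 84.
H and S are unchanged.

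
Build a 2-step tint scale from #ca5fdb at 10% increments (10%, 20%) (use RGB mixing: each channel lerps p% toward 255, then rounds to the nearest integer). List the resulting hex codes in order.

#ca5fdb is rgb(202, 95, 219).
10%: (202 + 5.3 = 207.3→207, 95 + 16 = 111→111, 219 + 3.6 = 222.6→223) → #cf6fdf
20%: (202 + 10.6 = 212.6→213, 95 + 32 = 127→127, 219 + 7.2 = 226.2→226) → #d57fe2

#cf6fdf, #d57fe2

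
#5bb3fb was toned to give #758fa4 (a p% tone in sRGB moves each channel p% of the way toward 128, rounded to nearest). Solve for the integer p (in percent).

#5bb3fb is rgb(91, 179, 251); #758fa4 is rgb(117, 143, 164).
On the B channel (widest range): 164 ≈ 251 + (p/100)(128 − 251), so p ≈ 100×(164 − 251)/(128 − 251) = -8700/-123 = 70.73.
p = 71 reproduces all three channels after rounding.

71%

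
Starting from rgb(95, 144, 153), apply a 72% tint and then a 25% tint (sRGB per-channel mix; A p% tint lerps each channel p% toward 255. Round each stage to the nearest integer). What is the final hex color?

#DDE8E9

A 72% tint moves each channel 72% toward 255:
  R: 95 + 0.72×(255−95) = 95 + 115.2 = 210.2 → 210
  G: 144 + 0.72×(255−144) = 144 + 79.92 = 223.92 → 224
  B: 153 + 73.44 = 226.44 → 226
After the tint: rgb(210, 224, 226) = #D2E0E2.
Per channel, c → c + 0.25(255 − c):
  R: 210 + 11.25 = 221.25 → 221
  G: 224 + 7.75 = 231.75 → 232
  B: 226 + 0.25×(255−226) = 226 + 7.25 = 233.25 → 233
rgb(221, 232, 233) = #DDE8E9.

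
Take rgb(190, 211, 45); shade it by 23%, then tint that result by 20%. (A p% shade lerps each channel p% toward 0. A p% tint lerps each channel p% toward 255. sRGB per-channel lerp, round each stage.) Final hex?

#A8B54F

Per channel, c → c + 0.23(0 − c):
  R: 190 − 43.7 = 146.3 → 146
  G: 211 + 0.23×(0−211) = 211 − 48.53 = 162.47 → 162
  B: 45 + 0.23×(0−45) = 45 − 10.35 = 34.65 → 35
After the shade: rgb(146, 162, 35) = #92A223.
Per channel, c → c + 0.2(255 − c):
  R: 146 + 21.8 = 167.8 → 168
  G: 162 + 0.2×(255−162) = 162 + 18.6 = 180.6 → 181
  B: 35 + 0.2×(255−35) = 35 + 44 = 79 → 79
rgb(168, 181, 79) = #A8B54F.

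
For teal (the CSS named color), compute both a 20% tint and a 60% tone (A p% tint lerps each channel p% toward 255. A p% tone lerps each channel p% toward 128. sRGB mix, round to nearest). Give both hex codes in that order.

#339999, #4d8080

CSS teal is rgb(0, 128, 128).
20% tint:
  R: 0 + 51 = 51 → 51
  G: 128 + 0.2×(255−128) = 128 + 25.4 = 153.4 → 153
  B: 128 + 25.4 = 153.4 → 153
  → #339999
60% tone:
  R: 0 + 0.6×(128−0) = 0 + 76.8 = 76.8 → 77
  G: 128 + 0 = 128 → 128
  B: 128 + 0.6×(128−128) = 128 + 0 = 128 → 128
  → #4d8080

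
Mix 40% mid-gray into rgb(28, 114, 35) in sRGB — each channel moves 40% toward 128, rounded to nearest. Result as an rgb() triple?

Lerp each channel 40% toward 128:
  R: 28 + 40 = 68 → 68
  G: 114 + 0.4×(128−114) = 114 + 5.6 = 119.6 → 120
  B: 35 + 37.2 = 72.2 → 72

rgb(68, 120, 72)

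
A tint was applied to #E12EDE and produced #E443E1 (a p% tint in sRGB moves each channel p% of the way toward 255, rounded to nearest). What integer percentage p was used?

#E12EDE is rgb(225, 46, 222); #E443E1 is rgb(228, 67, 225).
On the G channel (widest range): 67 ≈ 46 + (p/100)(255 − 46), so p ≈ 100×(67 − 46)/(255 − 46) = 2100/209 = 10.05.
p = 10 reproduces all three channels after rounding.

10%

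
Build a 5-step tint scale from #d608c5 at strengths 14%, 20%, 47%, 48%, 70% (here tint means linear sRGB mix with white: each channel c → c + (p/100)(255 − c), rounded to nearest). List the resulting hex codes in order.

#dc2bcd, #de39d1, #e97ce0, #ea7fe1, #f3b5ee

#d608c5 is rgb(214, 8, 197).
14%: (214 + 5.74 = 219.74→220, 8 + 34.58 = 42.58→43, 197 + 8.12 = 205.12→205) → #dc2bcd
20%: (214 + 8.2 = 222.2→222, 8 + 49.4 = 57.4→57, 197 + 11.6 = 208.6→209) → #de39d1
47%: (214 + 19.27 = 233.27→233, 8 + 116.09 = 124.09→124, 197 + 27.26 = 224.26→224) → #e97ce0
48%: (214 + 19.68 = 233.68→234, 8 + 118.56 = 126.56→127, 197 + 27.84 = 224.84→225) → #ea7fe1
70%: (214 + 28.7 = 242.7→243, 8 + 172.9 = 180.9→181, 197 + 40.6 = 237.6→238) → #f3b5ee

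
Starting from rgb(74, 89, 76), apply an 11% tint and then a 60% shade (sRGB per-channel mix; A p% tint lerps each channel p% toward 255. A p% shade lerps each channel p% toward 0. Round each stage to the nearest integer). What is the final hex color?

Per channel, c → c + 0.11(255 − c):
  R: 74 + 19.91 = 93.91 → 94
  G: 89 + 18.26 = 107.26 → 107
  B: 76 + 19.69 = 95.69 → 96
After the tint: rgb(94, 107, 96) = #5E6B60.
Per channel, c → c + 0.6(0 − c):
  R: 94 + 0.6×(0−94) = 94 − 56.4 = 37.6 → 38
  G: 107 + 0.6×(0−107) = 107 − 64.2 = 42.8 → 43
  B: 96 + 0.6×(0−96) = 96 − 57.6 = 38.4 → 38
rgb(38, 43, 38) = #262B26.

#262B26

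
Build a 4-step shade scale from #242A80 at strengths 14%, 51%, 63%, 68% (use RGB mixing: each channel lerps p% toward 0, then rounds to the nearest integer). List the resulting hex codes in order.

#1F246E, #12153F, #0D102F, #0C0D29

#242A80 is rgb(36, 42, 128).
14%: (36 − 5.04 = 30.96→31, 42 − 5.88 = 36.12→36, 128 − 17.92 = 110.08→110) → #1F246E
51%: (36 − 18.36 = 17.64→18, 42 − 21.42 = 20.58→21, 128 − 65.28 = 62.72→63) → #12153F
63%: (36 − 22.68 = 13.32→13, 42 − 26.46 = 15.54→16, 128 − 80.64 = 47.36→47) → #0D102F
68%: (36 − 24.48 = 11.52→12, 42 − 28.56 = 13.44→13, 128 − 87.04 = 40.96→41) → #0C0D29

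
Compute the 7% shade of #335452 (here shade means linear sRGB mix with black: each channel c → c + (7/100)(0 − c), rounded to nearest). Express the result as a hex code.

#335452 is rgb(51, 84, 82).
A 7% shade moves each channel 7% toward 0:
  R: 51 − 3.57 = 47.43 → 47
  G: 84 − 5.88 = 78.12 → 78
  B: 82 − 5.74 = 76.26 → 76
rgb(47, 78, 76) = #2f4e4c.

#2f4e4c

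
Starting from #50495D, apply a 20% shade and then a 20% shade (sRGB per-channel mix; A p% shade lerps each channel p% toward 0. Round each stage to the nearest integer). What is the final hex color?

#332E3B

#50495D is rgb(80, 73, 93).
Per channel, c → c + 0.2(0 − c):
  R: 80 + 0.2×(0−80) = 80 − 16 = 64 → 64
  G: 73 − 14.6 = 58.4 → 58
  B: 93 − 18.6 = 74.4 → 74
After the shade: rgb(64, 58, 74) = #403A4A.
A 20% shade moves each channel 20% toward 0:
  R: 64 + 0.2×(0−64) = 64 − 12.8 = 51.2 → 51
  G: 58 − 11.6 = 46.4 → 46
  B: 74 + 0.2×(0−74) = 74 − 14.8 = 59.2 → 59
rgb(51, 46, 59) = #332E3B.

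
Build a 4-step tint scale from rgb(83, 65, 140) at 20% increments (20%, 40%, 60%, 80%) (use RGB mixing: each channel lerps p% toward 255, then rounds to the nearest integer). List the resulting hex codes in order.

#7567a3, #988dba, #bab3d1, #ddd9e8

20%: (83 + 34.4 = 117.4→117, 65 + 38 = 103→103, 140 + 23 = 163→163) → #7567a3
40%: (83 + 68.8 = 151.8→152, 65 + 76 = 141→141, 140 + 46 = 186→186) → #988dba
60%: (83 + 103.2 = 186.2→186, 65 + 114 = 179→179, 140 + 69 = 209→209) → #bab3d1
80%: (83 + 137.6 = 220.6→221, 65 + 152 = 217→217, 140 + 92 = 232→232) → #ddd9e8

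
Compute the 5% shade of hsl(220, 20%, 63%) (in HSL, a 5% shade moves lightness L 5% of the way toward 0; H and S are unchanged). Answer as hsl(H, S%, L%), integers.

hsl(220, 20%, 60%)

L moves 5% from 63 toward 0: 63 − 3.15 = 59.85 → 60.
H and S are unchanged.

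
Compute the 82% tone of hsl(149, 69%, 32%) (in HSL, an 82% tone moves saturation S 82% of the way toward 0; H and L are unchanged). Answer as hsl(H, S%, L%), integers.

S moves 82% from 69 toward 0: 69 − 56.58 = 12.42 → 12.
H and L are unchanged.

hsl(149, 12%, 32%)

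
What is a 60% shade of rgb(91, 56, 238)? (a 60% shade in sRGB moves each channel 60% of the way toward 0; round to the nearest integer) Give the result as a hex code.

#24165f

Lerp each channel 60% toward 0:
  R: 91 + 0.6×(0−91) = 91 − 54.6 = 36.4 → 36
  G: 56 + 0.6×(0−56) = 56 − 33.6 = 22.4 → 22
  B: 238 − 142.8 = 95.2 → 95
rgb(36, 22, 95) = #24165f.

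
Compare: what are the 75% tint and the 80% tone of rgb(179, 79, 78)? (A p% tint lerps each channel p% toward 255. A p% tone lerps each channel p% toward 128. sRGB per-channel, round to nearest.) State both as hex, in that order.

#ecd3d3, #8a7676

75% tint:
  R: 179 + 0.75×(255−179) = 179 + 57 = 236 → 236
  G: 79 + 132 = 211 → 211
  B: 78 + 132.75 = 210.75 → 211
  → #ecd3d3
80% tone:
  R: 179 − 40.8 = 138.2 → 138
  G: 79 + 39.2 = 118.2 → 118
  B: 78 + 40 = 118 → 118
  → #8a7676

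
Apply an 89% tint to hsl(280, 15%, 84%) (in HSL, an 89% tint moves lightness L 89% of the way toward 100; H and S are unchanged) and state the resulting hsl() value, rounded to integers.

L moves 89% from 84 toward 100: 84 + 14.24 = 98.24 → 98.
H and S are unchanged.

hsl(280, 15%, 98%)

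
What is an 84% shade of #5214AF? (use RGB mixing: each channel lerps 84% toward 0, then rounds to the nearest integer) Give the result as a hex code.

#5214AF is rgb(82, 20, 175).
Per channel, c → c + 0.84(0 − c):
  R: 82 + 0.84×(0−82) = 82 − 68.88 = 13.12 → 13
  G: 20 − 16.8 = 3.2 → 3
  B: 175 − 147 = 28 → 28
rgb(13, 3, 28) = #0D031C.

#0D031C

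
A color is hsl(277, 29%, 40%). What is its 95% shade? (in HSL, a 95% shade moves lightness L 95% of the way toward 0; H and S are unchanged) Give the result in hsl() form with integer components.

L moves 95% from 40 toward 0: 40 − 38 = 2 → 2.
H and S are unchanged.

hsl(277, 29%, 2%)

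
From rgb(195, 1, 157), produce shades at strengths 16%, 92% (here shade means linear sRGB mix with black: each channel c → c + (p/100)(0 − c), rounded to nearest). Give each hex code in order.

16%: (195 − 31.2 = 163.8→164, 1→1, 157 − 25.12 = 131.88→132) → #A40184
92%: (195 − 179.4 = 15.6→16, 1 − 0.92 = 0.08→0, 157 − 144.44 = 12.56→13) → #10000D

#A40184, #10000D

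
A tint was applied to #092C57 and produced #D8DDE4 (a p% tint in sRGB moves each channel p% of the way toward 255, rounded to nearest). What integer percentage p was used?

84%

#092C57 is rgb(9, 44, 87); #D8DDE4 is rgb(216, 221, 228).
On the R channel (widest range): 216 ≈ 9 + (p/100)(255 − 9), so p ≈ 100×(216 − 9)/(255 − 9) = 20700/246 = 84.15.
p = 84 reproduces all three channels after rounding.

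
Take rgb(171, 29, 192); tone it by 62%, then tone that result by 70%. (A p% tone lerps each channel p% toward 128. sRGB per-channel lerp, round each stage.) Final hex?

#857587

A 62% tone moves each channel 62% toward 128:
  R: 171 − 26.66 = 144.34 → 144
  G: 29 + 61.38 = 90.38 → 90
  B: 192 + 0.62×(128−192) = 192 − 39.68 = 152.32 → 152
After the tone: rgb(144, 90, 152) = #905A98.
Per channel, c → c + 0.7(128 − c):
  R: 144 − 11.2 = 132.8 → 133
  G: 90 + 26.6 = 116.6 → 117
  B: 152 + 0.7×(128−152) = 152 − 16.8 = 135.2 → 135
rgb(133, 117, 135) = #857587.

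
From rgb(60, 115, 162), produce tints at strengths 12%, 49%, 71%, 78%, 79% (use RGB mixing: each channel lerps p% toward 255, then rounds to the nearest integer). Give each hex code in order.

12%: (60 + 23.4 = 83.4→83, 115 + 16.8 = 131.8→132, 162 + 11.16 = 173.16→173) → #5384AD
49%: (60 + 95.55 = 155.55→156, 115 + 68.6 = 183.6→184, 162 + 45.57 = 207.57→208) → #9CB8D0
71%: (60 + 138.45 = 198.45→198, 115 + 99.4 = 214.4→214, 162 + 66.03 = 228.03→228) → #C6D6E4
78%: (60 + 152.1 = 212.1→212, 115 + 109.2 = 224.2→224, 162 + 72.54 = 234.54→235) → #D4E0EB
79%: (60 + 154.05 = 214.05→214, 115 + 110.6 = 225.6→226, 162 + 73.47 = 235.47→235) → #D6E2EB

#5384AD, #9CB8D0, #C6D6E4, #D4E0EB, #D6E2EB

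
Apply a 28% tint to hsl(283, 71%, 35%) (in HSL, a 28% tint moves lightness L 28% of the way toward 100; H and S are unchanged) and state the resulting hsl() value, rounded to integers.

hsl(283, 71%, 53%)

L moves 28% from 35 toward 100: 35 + 18.2 = 53.2 → 53.
H and S are unchanged.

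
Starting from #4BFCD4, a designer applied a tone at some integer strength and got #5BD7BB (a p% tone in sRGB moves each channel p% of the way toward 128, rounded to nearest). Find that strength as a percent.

30%

#4BFCD4 is rgb(75, 252, 212); #5BD7BB is rgb(91, 215, 187).
On the G channel (widest range): 215 ≈ 252 + (p/100)(128 − 252), so p ≈ 100×(215 − 252)/(128 − 252) = -3700/-124 = 29.84.
p = 30 reproduces all three channels after rounding.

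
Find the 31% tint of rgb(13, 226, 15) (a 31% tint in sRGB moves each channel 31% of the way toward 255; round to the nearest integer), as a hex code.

#58EB59

Lerp each channel 31% toward 255:
  R: 13 + 75.02 = 88.02 → 88
  G: 226 + 0.31×(255−226) = 226 + 8.99 = 234.99 → 235
  B: 15 + 0.31×(255−15) = 15 + 74.4 = 89.4 → 89
rgb(88, 235, 89) = #58EB59.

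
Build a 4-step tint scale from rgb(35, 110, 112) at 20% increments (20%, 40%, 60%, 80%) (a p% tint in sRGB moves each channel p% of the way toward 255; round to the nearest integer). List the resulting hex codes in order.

20%: (35 + 44 = 79→79, 110 + 29 = 139→139, 112 + 28.6 = 140.6→141) → #4f8b8d
40%: (35 + 88 = 123→123, 110 + 58 = 168→168, 112 + 57.2 = 169.2→169) → #7ba8a9
60%: (35 + 132 = 167→167, 110 + 87 = 197→197, 112 + 85.8 = 197.8→198) → #a7c5c6
80%: (35 + 176 = 211→211, 110 + 116 = 226→226, 112 + 114.4 = 226.4→226) → #d3e2e2

#4f8b8d, #7ba8a9, #a7c5c6, #d3e2e2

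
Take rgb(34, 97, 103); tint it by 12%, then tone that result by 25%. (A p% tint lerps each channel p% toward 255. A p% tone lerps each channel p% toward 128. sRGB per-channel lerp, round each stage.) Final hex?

A 12% tint moves each channel 12% toward 255:
  R: 34 + 0.12×(255−34) = 34 + 26.52 = 60.52 → 61
  G: 97 + 0.12×(255−97) = 97 + 18.96 = 115.96 → 116
  B: 103 + 0.12×(255−103) = 103 + 18.24 = 121.24 → 121
After the tint: rgb(61, 116, 121) = #3D7479.
Per channel, c → c + 0.25(128 − c):
  R: 61 + 0.25×(128−61) = 61 + 16.75 = 77.75 → 78
  G: 116 + 3 = 119 → 119
  B: 121 + 0.25×(128−121) = 121 + 1.75 = 122.75 → 123
rgb(78, 119, 123) = #4E777B.

#4E777B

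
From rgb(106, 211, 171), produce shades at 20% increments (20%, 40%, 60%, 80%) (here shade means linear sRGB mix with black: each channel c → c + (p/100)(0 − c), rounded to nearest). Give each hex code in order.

#55a989, #407f67, #2a5444, #152a22

20%: (106 − 21.2 = 84.8→85, 211 − 42.2 = 168.8→169, 171 − 34.2 = 136.8→137) → #55a989
40%: (106 − 42.4 = 63.6→64, 211 − 84.4 = 126.6→127, 171 − 68.4 = 102.6→103) → #407f67
60%: (106 − 63.6 = 42.4→42, 211 − 126.6 = 84.4→84, 171 − 102.6 = 68.4→68) → #2a5444
80%: (106 − 84.8 = 21.2→21, 211 − 168.8 = 42.2→42, 171 − 136.8 = 34.2→34) → #152a22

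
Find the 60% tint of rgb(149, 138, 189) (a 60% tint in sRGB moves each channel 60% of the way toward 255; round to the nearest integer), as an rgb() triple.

rgb(213, 208, 229)

Lerp each channel 60% toward 255:
  R: 149 + 63.6 = 212.6 → 213
  G: 138 + 0.6×(255−138) = 138 + 70.2 = 208.2 → 208
  B: 189 + 39.6 = 228.6 → 229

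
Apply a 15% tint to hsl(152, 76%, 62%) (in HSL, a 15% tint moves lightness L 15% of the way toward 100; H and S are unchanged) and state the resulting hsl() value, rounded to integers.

L moves 15% from 62 toward 100: 62 + 5.7 = 67.7 → 68.
H and S are unchanged.

hsl(152, 76%, 68%)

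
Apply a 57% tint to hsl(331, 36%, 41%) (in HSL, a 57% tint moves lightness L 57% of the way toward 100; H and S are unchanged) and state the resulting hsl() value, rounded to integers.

hsl(331, 36%, 75%)

L moves 57% from 41 toward 100: 41 + 33.63 = 74.63 → 75.
H and S are unchanged.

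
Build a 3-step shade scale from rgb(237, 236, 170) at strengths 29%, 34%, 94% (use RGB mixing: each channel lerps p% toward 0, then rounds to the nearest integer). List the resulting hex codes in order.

#A8A879, #9C9C70, #0E0E0A

29%: (237 − 68.73 = 168.27→168, 236 − 68.44 = 167.56→168, 170 − 49.3 = 120.7→121) → #A8A879
34%: (237 − 80.58 = 156.42→156, 236 − 80.24 = 155.76→156, 170 − 57.8 = 112.2→112) → #9C9C70
94%: (237 − 222.78 = 14.22→14, 236 − 221.84 = 14.16→14, 170 − 159.8 = 10.2→10) → #0E0E0A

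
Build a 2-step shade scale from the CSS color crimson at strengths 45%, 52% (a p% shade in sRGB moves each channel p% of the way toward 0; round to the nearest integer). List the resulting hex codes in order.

#790b21, #6a0a1d

CSS crimson is rgb(220, 20, 60).
45%: (220 − 99 = 121→121, 20 − 9 = 11→11, 60 − 27 = 33→33) → #790b21
52%: (220 − 114.4 = 105.6→106, 20 − 10.4 = 9.6→10, 60 − 31.2 = 28.8→29) → #6a0a1d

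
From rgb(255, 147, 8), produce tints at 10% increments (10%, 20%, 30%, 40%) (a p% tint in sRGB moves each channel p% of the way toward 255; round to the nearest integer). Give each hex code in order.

10%: (255→255, 147 + 10.8 = 157.8→158, 8 + 24.7 = 32.7→33) → #ff9e21
20%: (255→255, 147 + 21.6 = 168.6→169, 8 + 49.4 = 57.4→57) → #ffa939
30%: (255→255, 147 + 32.4 = 179.4→179, 8 + 74.1 = 82.1→82) → #ffb352
40%: (255→255, 147 + 43.2 = 190.2→190, 8 + 98.8 = 106.8→107) → #ffbe6b

#ff9e21, #ffa939, #ffb352, #ffbe6b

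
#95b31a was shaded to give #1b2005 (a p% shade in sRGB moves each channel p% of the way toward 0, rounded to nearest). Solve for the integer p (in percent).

82%

#95b31a is rgb(149, 179, 26); #1b2005 is rgb(27, 32, 5).
On the G channel (widest range): 32 ≈ 179 + (p/100)(0 − 179), so p ≈ 100×(32 − 179)/(0 − 179) = -14700/-179 = 82.12.
p = 82 reproduces all three channels after rounding.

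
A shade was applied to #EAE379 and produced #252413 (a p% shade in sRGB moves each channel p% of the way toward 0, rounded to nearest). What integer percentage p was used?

84%

#EAE379 is rgb(234, 227, 121); #252413 is rgb(37, 36, 19).
On the R channel (widest range): 37 ≈ 234 + (p/100)(0 − 234), so p ≈ 100×(37 − 234)/(0 − 234) = -19700/-234 = 84.19.
p = 84 reproduces all three channels after rounding.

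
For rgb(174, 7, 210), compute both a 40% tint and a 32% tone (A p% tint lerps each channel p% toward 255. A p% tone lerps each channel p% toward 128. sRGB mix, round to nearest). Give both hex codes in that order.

#CE6AE4, #9F2EB8

40% tint:
  R: 174 + 32.4 = 206.4 → 206
  G: 7 + 0.4×(255−7) = 7 + 99.2 = 106.2 → 106
  B: 210 + 18 = 228 → 228
  → #CE6AE4
32% tone:
  R: 174 + 0.32×(128−174) = 174 − 14.72 = 159.28 → 159
  G: 7 + 0.32×(128−7) = 7 + 38.72 = 45.72 → 46
  B: 210 − 26.24 = 183.76 → 184
  → #9F2EB8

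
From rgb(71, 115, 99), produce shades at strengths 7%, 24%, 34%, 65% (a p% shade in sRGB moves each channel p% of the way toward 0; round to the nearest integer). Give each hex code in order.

#426b5c, #36574b, #2f4c41, #192823

7%: (71 − 4.97 = 66.03→66, 115 − 8.05 = 106.95→107, 99 − 6.93 = 92.07→92) → #426b5c
24%: (71 − 17.04 = 53.96→54, 115 − 27.6 = 87.4→87, 99 − 23.76 = 75.24→75) → #36574b
34%: (71 − 24.14 = 46.86→47, 115 − 39.1 = 75.9→76, 99 − 33.66 = 65.34→65) → #2f4c41
65%: (71 − 46.15 = 24.85→25, 115 − 74.75 = 40.25→40, 99 − 64.35 = 34.65→35) → #192823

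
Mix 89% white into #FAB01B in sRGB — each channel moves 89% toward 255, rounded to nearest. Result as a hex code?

#FEF6E6

#FAB01B is rgb(250, 176, 27).
Per channel, c → c + 0.89(255 − c):
  R: 250 + 0.89×(255−250) = 250 + 4.45 = 254.45 → 254
  G: 176 + 0.89×(255−176) = 176 + 70.31 = 246.31 → 246
  B: 27 + 202.92 = 229.92 → 230
rgb(254, 246, 230) = #FEF6E6.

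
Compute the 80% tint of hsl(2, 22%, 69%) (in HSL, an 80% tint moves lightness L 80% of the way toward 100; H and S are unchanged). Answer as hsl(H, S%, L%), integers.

L moves 80% from 69 toward 100: 69 + 24.8 = 93.8 → 94.
H and S are unchanged.

hsl(2, 22%, 94%)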